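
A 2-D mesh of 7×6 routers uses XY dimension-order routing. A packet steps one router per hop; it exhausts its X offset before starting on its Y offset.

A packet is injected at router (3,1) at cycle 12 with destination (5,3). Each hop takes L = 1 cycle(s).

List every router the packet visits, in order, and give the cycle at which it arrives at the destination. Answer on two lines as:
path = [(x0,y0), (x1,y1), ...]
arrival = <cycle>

path = [(3,1), (4,1), (5,1), (5,2), (5,3)]
arrival = 16

hop 0: (3,1) @ cyc 12
hop 1: (4,1) @ cyc 13  [E]
hop 2: (5,1) @ cyc 14  [E]
hop 3: (5,2) @ cyc 15  [N]
hop 4: (5,3) @ cyc 16  [N]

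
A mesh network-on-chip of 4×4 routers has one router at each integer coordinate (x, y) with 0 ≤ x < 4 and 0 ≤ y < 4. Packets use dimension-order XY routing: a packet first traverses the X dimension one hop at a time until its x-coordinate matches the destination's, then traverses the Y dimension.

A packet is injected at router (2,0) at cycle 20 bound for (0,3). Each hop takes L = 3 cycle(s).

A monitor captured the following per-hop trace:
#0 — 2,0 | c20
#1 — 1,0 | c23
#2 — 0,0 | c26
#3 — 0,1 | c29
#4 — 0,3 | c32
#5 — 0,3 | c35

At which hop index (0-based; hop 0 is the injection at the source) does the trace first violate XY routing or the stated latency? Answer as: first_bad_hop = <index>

first_bad_hop = 4

check 1→ d=(-1,0) cyc+3: ok
check 2→ d=(-1,0) cyc+3: ok
check 3→ d=(0,1) cyc+3: ok
check 4→ d=(0,2) cyc+3: BAD: non-unit step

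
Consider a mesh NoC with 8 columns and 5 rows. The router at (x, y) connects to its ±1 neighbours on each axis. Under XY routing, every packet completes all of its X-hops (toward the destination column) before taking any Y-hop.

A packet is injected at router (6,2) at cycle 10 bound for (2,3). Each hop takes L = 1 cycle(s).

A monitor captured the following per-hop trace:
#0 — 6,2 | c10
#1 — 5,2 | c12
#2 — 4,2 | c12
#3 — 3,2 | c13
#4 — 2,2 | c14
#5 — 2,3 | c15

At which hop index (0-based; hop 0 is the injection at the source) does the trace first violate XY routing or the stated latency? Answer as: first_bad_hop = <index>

first_bad_hop = 1

hop 1: step (-1,+0), +2 cyc — BAD: Δcyc=2≠L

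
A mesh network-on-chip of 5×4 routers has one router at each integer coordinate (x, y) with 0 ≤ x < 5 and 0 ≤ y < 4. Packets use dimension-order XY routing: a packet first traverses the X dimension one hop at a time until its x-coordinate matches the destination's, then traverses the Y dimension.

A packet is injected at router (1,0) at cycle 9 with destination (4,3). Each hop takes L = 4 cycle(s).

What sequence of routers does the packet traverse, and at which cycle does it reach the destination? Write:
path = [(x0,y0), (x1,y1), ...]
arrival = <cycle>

  0. router=(1,0) cycle=9 (inject)
  1. router=(2,0) cycle=13 dir=E
  2. router=(3,0) cycle=17 dir=E
  3. router=(4,0) cycle=21 dir=E
  4. router=(4,1) cycle=25 dir=N
  5. router=(4,2) cycle=29 dir=N
  6. router=(4,3) cycle=33 dir=N

path = [(1,0), (2,0), (3,0), (4,0), (4,1), (4,2), (4,3)]
arrival = 33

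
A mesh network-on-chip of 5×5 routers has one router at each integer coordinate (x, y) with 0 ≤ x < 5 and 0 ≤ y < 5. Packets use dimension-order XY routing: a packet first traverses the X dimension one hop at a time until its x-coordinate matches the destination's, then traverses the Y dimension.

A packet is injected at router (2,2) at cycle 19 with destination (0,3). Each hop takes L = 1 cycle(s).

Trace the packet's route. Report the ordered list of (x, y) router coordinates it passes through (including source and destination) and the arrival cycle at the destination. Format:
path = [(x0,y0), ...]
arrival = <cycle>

hop 0: (2,2) @ cyc 19
hop 1: (1,2) @ cyc 20  [W]
hop 2: (0,2) @ cyc 21  [W]
hop 3: (0,3) @ cyc 22  [N]

path = [(2,2), (1,2), (0,2), (0,3)]
arrival = 22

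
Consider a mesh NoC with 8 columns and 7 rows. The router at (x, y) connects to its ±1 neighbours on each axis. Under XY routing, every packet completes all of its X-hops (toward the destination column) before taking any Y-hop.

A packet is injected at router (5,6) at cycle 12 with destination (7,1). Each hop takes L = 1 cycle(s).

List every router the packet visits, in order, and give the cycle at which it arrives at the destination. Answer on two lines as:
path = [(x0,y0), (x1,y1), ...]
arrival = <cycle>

t=12: at (5,6)
t=13: at (6,6) after E
t=14: at (7,6) after E
t=15: at (7,5) after S
t=16: at (7,4) after S
t=17: at (7,3) after S
t=18: at (7,2) after S
t=19: at (7,1) after S

path = [(5,6), (6,6), (7,6), (7,5), (7,4), (7,3), (7,2), (7,1)]
arrival = 19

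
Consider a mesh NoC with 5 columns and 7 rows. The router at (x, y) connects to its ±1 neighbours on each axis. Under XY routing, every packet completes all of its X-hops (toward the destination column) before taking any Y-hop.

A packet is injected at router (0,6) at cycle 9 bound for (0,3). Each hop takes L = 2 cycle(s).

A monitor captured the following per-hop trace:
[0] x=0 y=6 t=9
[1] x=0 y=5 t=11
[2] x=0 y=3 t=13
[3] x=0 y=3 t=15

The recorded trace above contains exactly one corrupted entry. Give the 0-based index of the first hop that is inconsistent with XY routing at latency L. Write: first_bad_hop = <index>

first_bad_hop = 2

[1] (+0,-1) / 2c ⇒ ok
[2] (+0,-2) / 2c ⇒ BAD: non-unit step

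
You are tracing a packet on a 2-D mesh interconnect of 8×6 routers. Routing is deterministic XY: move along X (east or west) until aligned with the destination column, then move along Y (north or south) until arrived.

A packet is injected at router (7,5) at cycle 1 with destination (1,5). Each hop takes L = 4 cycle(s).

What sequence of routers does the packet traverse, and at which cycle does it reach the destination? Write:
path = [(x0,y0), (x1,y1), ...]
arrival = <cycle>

  0. router=(7,5) cycle=1 (inject)
  1. router=(6,5) cycle=5 dir=W
  2. router=(5,5) cycle=9 dir=W
  3. router=(4,5) cycle=13 dir=W
  4. router=(3,5) cycle=17 dir=W
  5. router=(2,5) cycle=21 dir=W
  6. router=(1,5) cycle=25 dir=W

path = [(7,5), (6,5), (5,5), (4,5), (3,5), (2,5), (1,5)]
arrival = 25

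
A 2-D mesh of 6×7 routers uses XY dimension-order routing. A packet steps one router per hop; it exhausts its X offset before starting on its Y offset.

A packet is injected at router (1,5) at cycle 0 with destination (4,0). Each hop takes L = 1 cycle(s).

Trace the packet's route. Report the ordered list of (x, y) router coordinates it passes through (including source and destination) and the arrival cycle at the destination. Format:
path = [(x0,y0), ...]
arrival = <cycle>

  0. router=(1,5) cycle=0 (inject)
  1. router=(2,5) cycle=1 dir=E
  2. router=(3,5) cycle=2 dir=E
  3. router=(4,5) cycle=3 dir=E
  4. router=(4,4) cycle=4 dir=S
  5. router=(4,3) cycle=5 dir=S
  6. router=(4,2) cycle=6 dir=S
  7. router=(4,1) cycle=7 dir=S
  8. router=(4,0) cycle=8 dir=S

path = [(1,5), (2,5), (3,5), (4,5), (4,4), (4,3), (4,2), (4,1), (4,0)]
arrival = 8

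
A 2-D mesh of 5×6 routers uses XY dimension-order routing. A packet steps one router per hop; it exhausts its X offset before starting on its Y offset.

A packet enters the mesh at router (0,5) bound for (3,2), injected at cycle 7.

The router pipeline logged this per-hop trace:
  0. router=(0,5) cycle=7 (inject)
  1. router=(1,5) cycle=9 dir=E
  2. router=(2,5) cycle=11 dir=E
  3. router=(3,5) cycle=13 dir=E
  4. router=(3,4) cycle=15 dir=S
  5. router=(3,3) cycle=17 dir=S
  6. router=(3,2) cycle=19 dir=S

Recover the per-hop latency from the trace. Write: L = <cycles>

cyc[1] − cyc[0] = 9 − 7 = 2.
Each hop adds L, hence L = 2.

L = 2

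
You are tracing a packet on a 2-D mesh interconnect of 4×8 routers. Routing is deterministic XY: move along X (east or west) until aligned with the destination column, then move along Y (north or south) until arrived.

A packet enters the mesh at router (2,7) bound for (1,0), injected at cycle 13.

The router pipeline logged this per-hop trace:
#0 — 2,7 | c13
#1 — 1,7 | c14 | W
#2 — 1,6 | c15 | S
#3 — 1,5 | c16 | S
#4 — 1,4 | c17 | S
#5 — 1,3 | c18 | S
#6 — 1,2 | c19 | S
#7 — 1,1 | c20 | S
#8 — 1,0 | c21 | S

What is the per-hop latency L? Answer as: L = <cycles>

Δcyc across hop 0→1: 14 − 13 = 1.
Each hop adds L, hence L = 1.

L = 1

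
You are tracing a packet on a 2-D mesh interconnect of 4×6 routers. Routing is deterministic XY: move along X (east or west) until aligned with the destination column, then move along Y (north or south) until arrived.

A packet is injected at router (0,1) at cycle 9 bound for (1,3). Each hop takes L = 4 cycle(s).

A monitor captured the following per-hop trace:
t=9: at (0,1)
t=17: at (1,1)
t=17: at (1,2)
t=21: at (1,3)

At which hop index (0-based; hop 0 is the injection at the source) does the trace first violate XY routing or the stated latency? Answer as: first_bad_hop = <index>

first_bad_hop = 1

hop 1: step (+1,+0), +8 cyc — BAD: Δcyc=8≠L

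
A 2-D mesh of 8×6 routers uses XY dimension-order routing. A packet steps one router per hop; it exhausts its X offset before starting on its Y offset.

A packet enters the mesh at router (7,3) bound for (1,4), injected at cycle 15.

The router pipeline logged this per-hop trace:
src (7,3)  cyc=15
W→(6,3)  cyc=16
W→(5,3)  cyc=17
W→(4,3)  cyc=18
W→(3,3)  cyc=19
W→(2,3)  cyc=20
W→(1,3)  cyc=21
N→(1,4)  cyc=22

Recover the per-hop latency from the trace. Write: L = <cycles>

cyc[1] − cyc[0] = 16 − 15 = 1.
One hop costs L cycles, so L = 1.

L = 1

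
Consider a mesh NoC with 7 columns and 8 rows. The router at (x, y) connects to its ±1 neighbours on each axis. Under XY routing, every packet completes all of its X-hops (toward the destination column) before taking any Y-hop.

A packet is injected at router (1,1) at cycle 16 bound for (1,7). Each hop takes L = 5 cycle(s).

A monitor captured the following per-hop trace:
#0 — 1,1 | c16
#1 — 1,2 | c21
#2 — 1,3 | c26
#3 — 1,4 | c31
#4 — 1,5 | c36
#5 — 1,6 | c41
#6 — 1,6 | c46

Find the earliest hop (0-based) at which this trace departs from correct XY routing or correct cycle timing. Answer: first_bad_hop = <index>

[1] (+0,+1) / 5c ⇒ ok
[2] (+0,+1) / 5c ⇒ ok
[3] (+0,+1) / 5c ⇒ ok
[4] (+0,+1) / 5c ⇒ ok
[5] (+0,+1) / 5c ⇒ ok
[6] (+0,+0) / 5c ⇒ BAD: non-unit step

first_bad_hop = 6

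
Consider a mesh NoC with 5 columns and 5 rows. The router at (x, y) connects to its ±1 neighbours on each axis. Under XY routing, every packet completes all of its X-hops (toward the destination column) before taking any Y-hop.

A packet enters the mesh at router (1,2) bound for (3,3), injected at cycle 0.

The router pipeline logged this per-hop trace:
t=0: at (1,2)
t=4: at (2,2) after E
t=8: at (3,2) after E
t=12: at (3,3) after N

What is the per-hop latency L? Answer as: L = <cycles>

Between hops 0 and 1 the cycle counter advances 4 − 0 = 4.
Each hop adds L, hence L = 4.

L = 4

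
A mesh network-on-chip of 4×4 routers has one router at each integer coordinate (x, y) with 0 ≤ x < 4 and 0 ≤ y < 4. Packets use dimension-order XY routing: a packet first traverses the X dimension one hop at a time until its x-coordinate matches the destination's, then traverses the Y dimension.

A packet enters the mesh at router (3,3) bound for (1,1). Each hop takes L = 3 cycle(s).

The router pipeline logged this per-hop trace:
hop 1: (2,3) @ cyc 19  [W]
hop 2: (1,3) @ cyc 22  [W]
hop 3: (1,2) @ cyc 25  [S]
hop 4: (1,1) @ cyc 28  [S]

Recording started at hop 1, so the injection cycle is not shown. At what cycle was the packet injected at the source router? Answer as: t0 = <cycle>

cyc[1] = 19 and cyc[k] = t0 + k·L for every k.
Therefore t0 = 19 − L = 16.

t0 = 16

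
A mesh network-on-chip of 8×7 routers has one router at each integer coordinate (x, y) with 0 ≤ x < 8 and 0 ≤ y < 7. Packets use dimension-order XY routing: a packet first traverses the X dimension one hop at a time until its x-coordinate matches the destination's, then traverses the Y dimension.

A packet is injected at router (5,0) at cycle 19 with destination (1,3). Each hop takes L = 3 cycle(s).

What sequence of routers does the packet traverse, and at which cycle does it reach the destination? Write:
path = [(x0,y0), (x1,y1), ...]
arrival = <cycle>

[0] x=5 y=0 t=19
[1] x=4 y=0 t=22 →W
[2] x=3 y=0 t=25 →W
[3] x=2 y=0 t=28 →W
[4] x=1 y=0 t=31 →W
[5] x=1 y=1 t=34 →N
[6] x=1 y=2 t=37 →N
[7] x=1 y=3 t=40 →N

path = [(5,0), (4,0), (3,0), (2,0), (1,0), (1,1), (1,2), (1,3)]
arrival = 40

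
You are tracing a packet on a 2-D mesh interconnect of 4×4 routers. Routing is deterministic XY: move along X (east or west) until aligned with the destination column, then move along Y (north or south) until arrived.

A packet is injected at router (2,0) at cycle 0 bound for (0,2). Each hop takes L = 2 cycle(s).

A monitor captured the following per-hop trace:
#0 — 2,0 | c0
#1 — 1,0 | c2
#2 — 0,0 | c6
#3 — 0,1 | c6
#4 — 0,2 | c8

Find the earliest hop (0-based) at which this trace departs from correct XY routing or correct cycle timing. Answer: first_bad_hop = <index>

check 1→ d=(-1,0) cyc+2: ok
check 2→ d=(-1,0) cyc+4: BAD: Δcyc=4≠L

first_bad_hop = 2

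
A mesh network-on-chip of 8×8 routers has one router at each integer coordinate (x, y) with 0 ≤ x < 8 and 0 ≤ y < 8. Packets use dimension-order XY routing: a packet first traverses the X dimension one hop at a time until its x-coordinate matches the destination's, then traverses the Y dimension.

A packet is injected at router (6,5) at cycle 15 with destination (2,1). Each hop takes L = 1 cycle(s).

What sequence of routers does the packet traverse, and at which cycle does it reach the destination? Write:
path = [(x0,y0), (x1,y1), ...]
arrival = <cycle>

t=15: at (6,5)
t=16: at (5,5) after W
t=17: at (4,5) after W
t=18: at (3,5) after W
t=19: at (2,5) after W
t=20: at (2,4) after S
t=21: at (2,3) after S
t=22: at (2,2) after S
t=23: at (2,1) after S

path = [(6,5), (5,5), (4,5), (3,5), (2,5), (2,4), (2,3), (2,2), (2,1)]
arrival = 23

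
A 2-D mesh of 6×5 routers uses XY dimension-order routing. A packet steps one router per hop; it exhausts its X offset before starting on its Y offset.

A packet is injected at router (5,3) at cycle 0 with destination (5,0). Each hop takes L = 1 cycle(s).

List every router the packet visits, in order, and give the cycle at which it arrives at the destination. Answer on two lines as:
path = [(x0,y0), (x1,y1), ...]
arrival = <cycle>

path = [(5,3), (5,2), (5,1), (5,0)]
arrival = 3

t=0: at (5,3)
t=1: at (5,2) after S
t=2: at (5,1) after S
t=3: at (5,0) after S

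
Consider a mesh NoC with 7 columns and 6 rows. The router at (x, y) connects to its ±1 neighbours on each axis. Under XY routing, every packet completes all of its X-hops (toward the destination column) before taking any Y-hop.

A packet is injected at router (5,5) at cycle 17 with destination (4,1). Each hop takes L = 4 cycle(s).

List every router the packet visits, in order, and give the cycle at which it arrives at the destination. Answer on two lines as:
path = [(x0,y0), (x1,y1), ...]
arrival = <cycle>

path = [(5,5), (4,5), (4,4), (4,3), (4,2), (4,1)]
arrival = 37

t=17: at (5,5)
t=21: at (4,5) after W
t=25: at (4,4) after S
t=29: at (4,3) after S
t=33: at (4,2) after S
t=37: at (4,1) after S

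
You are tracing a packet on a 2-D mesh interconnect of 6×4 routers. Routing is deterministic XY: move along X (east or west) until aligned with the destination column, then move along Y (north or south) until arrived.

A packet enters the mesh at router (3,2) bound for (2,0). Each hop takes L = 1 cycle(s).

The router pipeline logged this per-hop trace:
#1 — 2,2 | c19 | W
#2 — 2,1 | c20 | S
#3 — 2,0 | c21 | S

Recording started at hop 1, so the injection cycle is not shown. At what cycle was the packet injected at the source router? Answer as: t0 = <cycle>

t0 = 18

The first recorded entry is hop 1 at cycle 19.
Subtract one hop: t0 = 19 − 1 = 18.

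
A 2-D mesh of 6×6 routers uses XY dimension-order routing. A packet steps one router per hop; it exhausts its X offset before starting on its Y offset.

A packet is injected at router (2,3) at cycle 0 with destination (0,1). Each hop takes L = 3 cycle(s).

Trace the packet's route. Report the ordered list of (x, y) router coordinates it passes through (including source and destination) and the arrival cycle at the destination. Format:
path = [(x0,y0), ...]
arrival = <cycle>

path = [(2,3), (1,3), (0,3), (0,2), (0,1)]
arrival = 12

hop 0: (2,3) @ cyc 0
hop 1: (1,3) @ cyc 3  [W]
hop 2: (0,3) @ cyc 6  [W]
hop 3: (0,2) @ cyc 9  [S]
hop 4: (0,1) @ cyc 12  [S]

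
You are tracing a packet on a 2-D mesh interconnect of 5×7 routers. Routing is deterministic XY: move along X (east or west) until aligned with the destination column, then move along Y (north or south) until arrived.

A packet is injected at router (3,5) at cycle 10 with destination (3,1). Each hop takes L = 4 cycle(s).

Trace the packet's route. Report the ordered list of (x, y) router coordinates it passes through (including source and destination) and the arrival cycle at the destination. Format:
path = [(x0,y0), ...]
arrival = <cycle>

t=10: at (3,5)
t=14: at (3,4) after S
t=18: at (3,3) after S
t=22: at (3,2) after S
t=26: at (3,1) after S

path = [(3,5), (3,4), (3,3), (3,2), (3,1)]
arrival = 26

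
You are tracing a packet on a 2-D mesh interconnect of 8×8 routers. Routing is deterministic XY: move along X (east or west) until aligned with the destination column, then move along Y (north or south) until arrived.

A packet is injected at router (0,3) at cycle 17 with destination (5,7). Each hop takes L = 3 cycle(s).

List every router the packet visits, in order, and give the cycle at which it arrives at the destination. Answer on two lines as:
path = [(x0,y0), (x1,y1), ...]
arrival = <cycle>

#0 — 0,3 | c17
#1 — 1,3 | c20 | E
#2 — 2,3 | c23 | E
#3 — 3,3 | c26 | E
#4 — 4,3 | c29 | E
#5 — 5,3 | c32 | E
#6 — 5,4 | c35 | N
#7 — 5,5 | c38 | N
#8 — 5,6 | c41 | N
#9 — 5,7 | c44 | N

path = [(0,3), (1,3), (2,3), (3,3), (4,3), (5,3), (5,4), (5,5), (5,6), (5,7)]
arrival = 44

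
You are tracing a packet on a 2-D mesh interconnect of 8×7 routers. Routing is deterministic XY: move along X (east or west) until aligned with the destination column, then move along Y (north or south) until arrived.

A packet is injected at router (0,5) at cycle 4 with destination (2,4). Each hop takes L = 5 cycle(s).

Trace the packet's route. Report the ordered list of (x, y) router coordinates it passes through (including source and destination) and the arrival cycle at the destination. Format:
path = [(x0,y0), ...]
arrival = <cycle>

path = [(0,5), (1,5), (2,5), (2,4)]
arrival = 19

  0. router=(0,5) cycle=4 (inject)
  1. router=(1,5) cycle=9 dir=E
  2. router=(2,5) cycle=14 dir=E
  3. router=(2,4) cycle=19 dir=S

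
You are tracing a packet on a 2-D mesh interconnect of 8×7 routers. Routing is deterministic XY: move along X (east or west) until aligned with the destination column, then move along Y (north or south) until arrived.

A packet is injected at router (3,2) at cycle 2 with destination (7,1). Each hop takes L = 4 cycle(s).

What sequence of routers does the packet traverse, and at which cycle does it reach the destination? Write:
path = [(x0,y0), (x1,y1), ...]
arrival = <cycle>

t=2: at (3,2)
t=6: at (4,2) after E
t=10: at (5,2) after E
t=14: at (6,2) after E
t=18: at (7,2) after E
t=22: at (7,1) after S

path = [(3,2), (4,2), (5,2), (6,2), (7,2), (7,1)]
arrival = 22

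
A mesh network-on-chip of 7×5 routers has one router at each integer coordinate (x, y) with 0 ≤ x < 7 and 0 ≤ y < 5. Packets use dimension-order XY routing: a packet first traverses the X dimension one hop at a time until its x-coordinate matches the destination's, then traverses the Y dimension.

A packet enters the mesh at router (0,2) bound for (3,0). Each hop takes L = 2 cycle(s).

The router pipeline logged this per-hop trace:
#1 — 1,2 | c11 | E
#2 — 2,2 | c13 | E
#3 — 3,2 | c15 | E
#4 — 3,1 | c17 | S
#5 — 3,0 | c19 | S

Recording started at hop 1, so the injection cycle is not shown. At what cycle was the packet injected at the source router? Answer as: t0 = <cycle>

The first recorded entry is hop 1 at cycle 11.
So t0 = 11 − 1·2 = 9.

t0 = 9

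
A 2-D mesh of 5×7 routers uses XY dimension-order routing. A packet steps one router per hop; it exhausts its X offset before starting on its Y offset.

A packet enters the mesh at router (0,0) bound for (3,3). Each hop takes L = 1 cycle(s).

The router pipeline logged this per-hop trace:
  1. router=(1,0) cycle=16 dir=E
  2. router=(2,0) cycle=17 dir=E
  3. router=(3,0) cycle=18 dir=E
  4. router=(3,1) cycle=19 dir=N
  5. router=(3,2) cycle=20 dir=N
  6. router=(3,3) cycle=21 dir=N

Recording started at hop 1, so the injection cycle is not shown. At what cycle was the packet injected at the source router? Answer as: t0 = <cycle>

The first recorded entry is hop 1 at cycle 16.
t0 = cyc[1] − L = 16 − 1 = 15.

t0 = 15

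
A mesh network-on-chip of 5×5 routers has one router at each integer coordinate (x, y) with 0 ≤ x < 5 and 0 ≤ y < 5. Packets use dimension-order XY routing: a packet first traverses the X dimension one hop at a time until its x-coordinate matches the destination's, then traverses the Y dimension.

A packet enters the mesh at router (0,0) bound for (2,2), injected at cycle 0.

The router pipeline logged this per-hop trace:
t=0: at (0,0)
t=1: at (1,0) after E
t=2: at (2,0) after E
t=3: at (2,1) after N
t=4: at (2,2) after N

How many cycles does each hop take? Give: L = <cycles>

L = 1

From hop 0 (0) to hop 1 (1): +1 cycles.
That increment is L by definition: L = 1.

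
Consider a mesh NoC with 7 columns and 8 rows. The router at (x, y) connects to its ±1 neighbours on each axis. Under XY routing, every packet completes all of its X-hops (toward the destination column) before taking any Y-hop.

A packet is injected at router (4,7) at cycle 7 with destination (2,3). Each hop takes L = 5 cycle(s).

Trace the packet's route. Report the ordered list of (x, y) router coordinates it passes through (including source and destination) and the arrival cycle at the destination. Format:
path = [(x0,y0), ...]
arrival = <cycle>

  0. router=(4,7) cycle=7 (inject)
  1. router=(3,7) cycle=12 dir=W
  2. router=(2,7) cycle=17 dir=W
  3. router=(2,6) cycle=22 dir=S
  4. router=(2,5) cycle=27 dir=S
  5. router=(2,4) cycle=32 dir=S
  6. router=(2,3) cycle=37 dir=S

path = [(4,7), (3,7), (2,7), (2,6), (2,5), (2,4), (2,3)]
arrival = 37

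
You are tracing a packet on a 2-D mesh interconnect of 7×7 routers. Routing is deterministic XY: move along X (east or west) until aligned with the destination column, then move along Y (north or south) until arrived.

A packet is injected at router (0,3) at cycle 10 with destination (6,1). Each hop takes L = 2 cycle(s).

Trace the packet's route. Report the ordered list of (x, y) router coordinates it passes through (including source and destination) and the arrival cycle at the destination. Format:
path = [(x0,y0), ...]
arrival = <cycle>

[0] x=0 y=3 t=10
[1] x=1 y=3 t=12 →E
[2] x=2 y=3 t=14 →E
[3] x=3 y=3 t=16 →E
[4] x=4 y=3 t=18 →E
[5] x=5 y=3 t=20 →E
[6] x=6 y=3 t=22 →E
[7] x=6 y=2 t=24 →S
[8] x=6 y=1 t=26 →S

path = [(0,3), (1,3), (2,3), (3,3), (4,3), (5,3), (6,3), (6,2), (6,1)]
arrival = 26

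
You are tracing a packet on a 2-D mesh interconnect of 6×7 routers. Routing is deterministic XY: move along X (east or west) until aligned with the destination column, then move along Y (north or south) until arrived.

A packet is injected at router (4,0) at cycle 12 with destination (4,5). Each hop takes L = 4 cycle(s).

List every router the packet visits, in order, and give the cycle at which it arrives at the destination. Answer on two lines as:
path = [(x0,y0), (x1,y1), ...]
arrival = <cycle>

t=12: at (4,0)
t=16: at (4,1) after N
t=20: at (4,2) after N
t=24: at (4,3) after N
t=28: at (4,4) after N
t=32: at (4,5) after N

path = [(4,0), (4,1), (4,2), (4,3), (4,4), (4,5)]
arrival = 32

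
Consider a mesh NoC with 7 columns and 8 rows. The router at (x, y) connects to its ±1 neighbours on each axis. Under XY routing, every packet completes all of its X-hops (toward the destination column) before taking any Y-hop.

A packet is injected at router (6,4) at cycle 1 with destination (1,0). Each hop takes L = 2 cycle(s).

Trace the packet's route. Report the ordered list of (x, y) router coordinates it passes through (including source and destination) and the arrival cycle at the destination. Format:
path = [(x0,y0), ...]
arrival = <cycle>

path = [(6,4), (5,4), (4,4), (3,4), (2,4), (1,4), (1,3), (1,2), (1,1), (1,0)]
arrival = 19

t=1: at (6,4)
t=3: at (5,4) after W
t=5: at (4,4) after W
t=7: at (3,4) after W
t=9: at (2,4) after W
t=11: at (1,4) after W
t=13: at (1,3) after S
t=15: at (1,2) after S
t=17: at (1,1) after S
t=19: at (1,0) after S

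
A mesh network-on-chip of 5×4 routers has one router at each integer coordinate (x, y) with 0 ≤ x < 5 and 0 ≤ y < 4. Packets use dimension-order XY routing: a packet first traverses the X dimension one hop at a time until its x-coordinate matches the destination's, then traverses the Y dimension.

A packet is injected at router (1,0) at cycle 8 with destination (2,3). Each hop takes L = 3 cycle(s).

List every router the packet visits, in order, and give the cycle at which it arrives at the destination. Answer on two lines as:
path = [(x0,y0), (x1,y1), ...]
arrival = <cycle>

path = [(1,0), (2,0), (2,1), (2,2), (2,3)]
arrival = 20

#0 — 1,0 | c8
#1 — 2,0 | c11 | E
#2 — 2,1 | c14 | N
#3 — 2,2 | c17 | N
#4 — 2,3 | c20 | N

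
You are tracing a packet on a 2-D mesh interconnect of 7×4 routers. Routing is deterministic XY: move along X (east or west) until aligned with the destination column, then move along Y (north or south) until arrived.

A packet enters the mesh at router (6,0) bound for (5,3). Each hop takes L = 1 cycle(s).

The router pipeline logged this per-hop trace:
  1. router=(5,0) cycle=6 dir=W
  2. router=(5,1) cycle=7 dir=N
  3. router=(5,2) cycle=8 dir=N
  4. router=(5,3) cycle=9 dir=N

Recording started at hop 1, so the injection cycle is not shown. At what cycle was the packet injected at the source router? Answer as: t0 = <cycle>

t0 = 5

At hop 1 the cycle is 6; in general cyc_k = t0 + kL.
So t0 = 6 − 1·1 = 5.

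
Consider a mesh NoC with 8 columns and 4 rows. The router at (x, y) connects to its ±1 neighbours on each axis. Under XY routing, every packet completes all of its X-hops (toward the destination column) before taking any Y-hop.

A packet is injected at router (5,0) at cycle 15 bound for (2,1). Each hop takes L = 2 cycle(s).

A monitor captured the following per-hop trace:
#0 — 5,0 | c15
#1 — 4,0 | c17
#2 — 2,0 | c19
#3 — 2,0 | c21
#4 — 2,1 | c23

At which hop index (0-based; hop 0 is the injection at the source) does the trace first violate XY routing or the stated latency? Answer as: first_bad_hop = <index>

hop 1: step (-1,+0), +2 cyc — ok
hop 2: step (-2,+0), +2 cyc — BAD: non-unit step

first_bad_hop = 2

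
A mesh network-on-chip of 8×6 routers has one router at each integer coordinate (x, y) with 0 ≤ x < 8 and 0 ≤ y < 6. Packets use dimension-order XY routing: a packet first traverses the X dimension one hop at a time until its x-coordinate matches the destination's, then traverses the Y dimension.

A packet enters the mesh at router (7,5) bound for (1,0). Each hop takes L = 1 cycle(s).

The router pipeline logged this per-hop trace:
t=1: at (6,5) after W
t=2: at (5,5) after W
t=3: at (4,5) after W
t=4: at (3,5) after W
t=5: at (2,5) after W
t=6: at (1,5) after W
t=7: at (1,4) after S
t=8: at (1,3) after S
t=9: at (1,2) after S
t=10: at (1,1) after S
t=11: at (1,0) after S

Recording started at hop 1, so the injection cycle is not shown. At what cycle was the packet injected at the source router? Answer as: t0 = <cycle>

cyc[1] = 1 and cyc[k] = t0 + k·L for every k.
Subtract one hop: t0 = 1 − 1 = 0.

t0 = 0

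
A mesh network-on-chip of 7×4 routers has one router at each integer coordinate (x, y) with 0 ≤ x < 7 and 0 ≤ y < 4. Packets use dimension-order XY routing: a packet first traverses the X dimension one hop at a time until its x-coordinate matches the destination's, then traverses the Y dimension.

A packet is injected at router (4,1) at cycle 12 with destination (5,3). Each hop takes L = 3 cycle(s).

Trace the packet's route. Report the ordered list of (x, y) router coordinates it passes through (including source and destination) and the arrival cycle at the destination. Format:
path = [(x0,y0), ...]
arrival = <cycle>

src (4,1)  cyc=12
E→(5,1)  cyc=15
N→(5,2)  cyc=18
N→(5,3)  cyc=21

path = [(4,1), (5,1), (5,2), (5,3)]
arrival = 21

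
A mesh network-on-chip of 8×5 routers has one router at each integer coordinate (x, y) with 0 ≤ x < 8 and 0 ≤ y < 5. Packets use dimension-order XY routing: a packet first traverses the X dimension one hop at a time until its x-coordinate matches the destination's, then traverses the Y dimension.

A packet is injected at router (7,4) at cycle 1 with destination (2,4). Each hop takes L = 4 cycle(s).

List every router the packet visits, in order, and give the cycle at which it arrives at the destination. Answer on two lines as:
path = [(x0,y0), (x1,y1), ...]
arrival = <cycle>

src (7,4)  cyc=1
W→(6,4)  cyc=5
W→(5,4)  cyc=9
W→(4,4)  cyc=13
W→(3,4)  cyc=17
W→(2,4)  cyc=21

path = [(7,4), (6,4), (5,4), (4,4), (3,4), (2,4)]
arrival = 21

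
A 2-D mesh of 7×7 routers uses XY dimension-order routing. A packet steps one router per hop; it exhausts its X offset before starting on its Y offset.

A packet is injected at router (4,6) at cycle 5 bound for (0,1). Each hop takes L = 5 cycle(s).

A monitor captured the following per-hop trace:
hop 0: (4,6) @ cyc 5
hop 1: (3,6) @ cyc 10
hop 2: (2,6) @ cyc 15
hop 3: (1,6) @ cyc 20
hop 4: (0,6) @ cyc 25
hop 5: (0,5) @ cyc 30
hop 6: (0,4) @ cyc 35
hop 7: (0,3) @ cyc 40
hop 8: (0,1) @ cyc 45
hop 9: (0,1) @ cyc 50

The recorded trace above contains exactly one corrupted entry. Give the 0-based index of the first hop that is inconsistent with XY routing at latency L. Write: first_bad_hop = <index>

check 1→ d=(-1,0) cyc+5: ok
check 2→ d=(-1,0) cyc+5: ok
check 3→ d=(-1,0) cyc+5: ok
check 4→ d=(-1,0) cyc+5: ok
check 5→ d=(0,-1) cyc+5: ok
check 6→ d=(0,-1) cyc+5: ok
check 7→ d=(0,-1) cyc+5: ok
check 8→ d=(0,-2) cyc+5: BAD: non-unit step

first_bad_hop = 8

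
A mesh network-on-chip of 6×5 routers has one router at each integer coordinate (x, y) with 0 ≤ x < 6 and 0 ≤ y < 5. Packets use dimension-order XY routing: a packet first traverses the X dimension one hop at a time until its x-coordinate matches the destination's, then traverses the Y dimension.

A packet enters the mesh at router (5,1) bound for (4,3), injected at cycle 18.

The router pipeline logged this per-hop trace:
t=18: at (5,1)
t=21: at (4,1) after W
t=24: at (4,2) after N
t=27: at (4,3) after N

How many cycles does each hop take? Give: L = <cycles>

cyc[1] − cyc[0] = 21 − 18 = 3.
One hop costs L cycles, so L = 3.

L = 3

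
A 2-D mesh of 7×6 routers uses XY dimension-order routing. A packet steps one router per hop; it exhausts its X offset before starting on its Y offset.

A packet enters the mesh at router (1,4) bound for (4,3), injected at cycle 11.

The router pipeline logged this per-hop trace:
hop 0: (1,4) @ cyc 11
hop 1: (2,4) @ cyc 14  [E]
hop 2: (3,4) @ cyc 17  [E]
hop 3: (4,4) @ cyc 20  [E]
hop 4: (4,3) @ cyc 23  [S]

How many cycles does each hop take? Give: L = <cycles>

cyc[1] − cyc[0] = 14 − 11 = 3.
One hop costs L cycles, so L = 3.

L = 3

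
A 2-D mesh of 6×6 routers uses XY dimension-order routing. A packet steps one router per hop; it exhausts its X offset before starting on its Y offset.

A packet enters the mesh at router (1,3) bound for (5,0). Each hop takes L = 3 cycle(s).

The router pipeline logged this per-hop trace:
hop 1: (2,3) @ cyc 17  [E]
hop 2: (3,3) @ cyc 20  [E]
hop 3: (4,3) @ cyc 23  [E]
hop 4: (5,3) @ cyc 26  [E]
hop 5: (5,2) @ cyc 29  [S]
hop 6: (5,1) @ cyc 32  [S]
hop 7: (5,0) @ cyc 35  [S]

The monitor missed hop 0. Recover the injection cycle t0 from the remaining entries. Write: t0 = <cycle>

The first recorded entry is hop 1 at cycle 17.
So t0 = 17 − 1·3 = 14.

t0 = 14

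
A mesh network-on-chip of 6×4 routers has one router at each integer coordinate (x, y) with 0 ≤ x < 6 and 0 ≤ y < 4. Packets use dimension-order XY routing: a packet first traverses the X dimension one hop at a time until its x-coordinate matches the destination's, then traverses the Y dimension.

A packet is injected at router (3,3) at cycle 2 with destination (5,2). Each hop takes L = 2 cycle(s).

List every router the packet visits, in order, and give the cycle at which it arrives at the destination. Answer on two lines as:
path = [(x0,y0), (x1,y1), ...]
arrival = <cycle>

t=2: at (3,3)
t=4: at (4,3) after E
t=6: at (5,3) after E
t=8: at (5,2) after S

path = [(3,3), (4,3), (5,3), (5,2)]
arrival = 8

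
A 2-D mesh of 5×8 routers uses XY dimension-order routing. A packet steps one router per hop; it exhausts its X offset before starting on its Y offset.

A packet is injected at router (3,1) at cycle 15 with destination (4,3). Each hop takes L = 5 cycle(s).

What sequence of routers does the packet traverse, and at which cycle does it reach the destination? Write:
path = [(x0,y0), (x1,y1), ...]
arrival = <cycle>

  0. router=(3,1) cycle=15 (inject)
  1. router=(4,1) cycle=20 dir=E
  2. router=(4,2) cycle=25 dir=N
  3. router=(4,3) cycle=30 dir=N

path = [(3,1), (4,1), (4,2), (4,3)]
arrival = 30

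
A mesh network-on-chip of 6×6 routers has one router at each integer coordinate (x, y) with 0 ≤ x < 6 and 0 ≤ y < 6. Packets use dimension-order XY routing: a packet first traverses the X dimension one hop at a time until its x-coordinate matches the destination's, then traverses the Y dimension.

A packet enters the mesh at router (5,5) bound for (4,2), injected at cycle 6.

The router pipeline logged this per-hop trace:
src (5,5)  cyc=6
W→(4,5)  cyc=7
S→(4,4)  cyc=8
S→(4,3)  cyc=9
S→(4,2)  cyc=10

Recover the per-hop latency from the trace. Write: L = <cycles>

From hop 0 (6) to hop 1 (7): +1 cycles.
One hop costs L cycles, so L = 1.

L = 1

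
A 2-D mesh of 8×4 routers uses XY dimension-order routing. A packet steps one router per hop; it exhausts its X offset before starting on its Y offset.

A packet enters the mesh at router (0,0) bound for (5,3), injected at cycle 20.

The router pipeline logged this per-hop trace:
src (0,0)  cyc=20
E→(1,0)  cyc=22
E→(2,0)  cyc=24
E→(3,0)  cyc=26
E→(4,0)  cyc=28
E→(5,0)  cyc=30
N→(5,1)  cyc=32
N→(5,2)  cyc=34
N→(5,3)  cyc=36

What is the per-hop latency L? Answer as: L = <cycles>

cyc[1] − cyc[0] = 22 − 20 = 2.
That increment is L by definition: L = 2.

L = 2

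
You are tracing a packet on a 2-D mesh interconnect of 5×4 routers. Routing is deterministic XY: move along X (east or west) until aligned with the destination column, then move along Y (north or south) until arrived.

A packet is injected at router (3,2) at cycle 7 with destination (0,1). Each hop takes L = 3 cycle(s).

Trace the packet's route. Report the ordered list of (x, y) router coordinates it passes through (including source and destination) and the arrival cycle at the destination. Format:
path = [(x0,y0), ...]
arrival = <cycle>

path = [(3,2), (2,2), (1,2), (0,2), (0,1)]
arrival = 19

hop 0: (3,2) @ cyc 7
hop 1: (2,2) @ cyc 10  [W]
hop 2: (1,2) @ cyc 13  [W]
hop 3: (0,2) @ cyc 16  [W]
hop 4: (0,1) @ cyc 19  [S]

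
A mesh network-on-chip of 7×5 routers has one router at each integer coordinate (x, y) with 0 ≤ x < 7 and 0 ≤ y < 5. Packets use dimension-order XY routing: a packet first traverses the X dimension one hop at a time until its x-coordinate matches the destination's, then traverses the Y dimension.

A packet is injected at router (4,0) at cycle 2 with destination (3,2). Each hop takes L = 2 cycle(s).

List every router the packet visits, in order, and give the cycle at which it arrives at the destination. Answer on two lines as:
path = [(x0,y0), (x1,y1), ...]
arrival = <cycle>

path = [(4,0), (3,0), (3,1), (3,2)]
arrival = 8

hop 0: (4,0) @ cyc 2
hop 1: (3,0) @ cyc 4  [W]
hop 2: (3,1) @ cyc 6  [N]
hop 3: (3,2) @ cyc 8  [N]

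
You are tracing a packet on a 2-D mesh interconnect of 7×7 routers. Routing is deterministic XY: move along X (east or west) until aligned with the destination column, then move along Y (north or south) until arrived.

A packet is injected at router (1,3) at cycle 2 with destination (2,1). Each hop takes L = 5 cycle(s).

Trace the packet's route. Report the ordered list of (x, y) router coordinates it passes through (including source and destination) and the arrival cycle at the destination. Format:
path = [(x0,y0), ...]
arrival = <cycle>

path = [(1,3), (2,3), (2,2), (2,1)]
arrival = 17

  0. router=(1,3) cycle=2 (inject)
  1. router=(2,3) cycle=7 dir=E
  2. router=(2,2) cycle=12 dir=S
  3. router=(2,1) cycle=17 dir=S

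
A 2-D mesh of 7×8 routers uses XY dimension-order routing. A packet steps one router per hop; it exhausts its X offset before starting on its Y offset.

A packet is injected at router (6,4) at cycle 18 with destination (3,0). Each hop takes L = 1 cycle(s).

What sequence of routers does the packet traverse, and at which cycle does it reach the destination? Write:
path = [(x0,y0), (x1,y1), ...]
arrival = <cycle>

  0. router=(6,4) cycle=18 (inject)
  1. router=(5,4) cycle=19 dir=W
  2. router=(4,4) cycle=20 dir=W
  3. router=(3,4) cycle=21 dir=W
  4. router=(3,3) cycle=22 dir=S
  5. router=(3,2) cycle=23 dir=S
  6. router=(3,1) cycle=24 dir=S
  7. router=(3,0) cycle=25 dir=S

path = [(6,4), (5,4), (4,4), (3,4), (3,3), (3,2), (3,1), (3,0)]
arrival = 25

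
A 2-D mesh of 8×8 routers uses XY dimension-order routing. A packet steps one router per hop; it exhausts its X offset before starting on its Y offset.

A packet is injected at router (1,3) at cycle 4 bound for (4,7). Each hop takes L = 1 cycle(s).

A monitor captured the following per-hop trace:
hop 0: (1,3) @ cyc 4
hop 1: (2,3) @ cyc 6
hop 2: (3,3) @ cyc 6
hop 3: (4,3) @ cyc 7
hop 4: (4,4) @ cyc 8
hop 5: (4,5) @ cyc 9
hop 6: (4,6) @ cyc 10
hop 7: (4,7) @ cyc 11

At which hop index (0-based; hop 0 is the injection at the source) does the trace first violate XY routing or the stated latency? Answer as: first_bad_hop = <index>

first_bad_hop = 1

check 1→ d=(1,0) cyc+2: BAD: Δcyc=2≠L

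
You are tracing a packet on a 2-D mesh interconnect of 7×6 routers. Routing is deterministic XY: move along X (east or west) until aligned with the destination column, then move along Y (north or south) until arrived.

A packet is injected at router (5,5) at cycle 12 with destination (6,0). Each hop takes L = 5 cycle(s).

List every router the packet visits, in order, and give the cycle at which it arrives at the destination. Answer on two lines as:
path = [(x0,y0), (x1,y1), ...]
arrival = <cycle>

path = [(5,5), (6,5), (6,4), (6,3), (6,2), (6,1), (6,0)]
arrival = 42

t=12: at (5,5)
t=17: at (6,5) after E
t=22: at (6,4) after S
t=27: at (6,3) after S
t=32: at (6,2) after S
t=37: at (6,1) after S
t=42: at (6,0) after S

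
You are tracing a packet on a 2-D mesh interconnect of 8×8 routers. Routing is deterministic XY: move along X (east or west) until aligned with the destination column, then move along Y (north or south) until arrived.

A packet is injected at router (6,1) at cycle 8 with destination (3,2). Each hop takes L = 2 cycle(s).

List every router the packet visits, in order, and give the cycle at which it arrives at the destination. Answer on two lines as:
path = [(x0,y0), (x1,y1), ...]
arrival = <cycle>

path = [(6,1), (5,1), (4,1), (3,1), (3,2)]
arrival = 16

#0 — 6,1 | c8
#1 — 5,1 | c10 | W
#2 — 4,1 | c12 | W
#3 — 3,1 | c14 | W
#4 — 3,2 | c16 | N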